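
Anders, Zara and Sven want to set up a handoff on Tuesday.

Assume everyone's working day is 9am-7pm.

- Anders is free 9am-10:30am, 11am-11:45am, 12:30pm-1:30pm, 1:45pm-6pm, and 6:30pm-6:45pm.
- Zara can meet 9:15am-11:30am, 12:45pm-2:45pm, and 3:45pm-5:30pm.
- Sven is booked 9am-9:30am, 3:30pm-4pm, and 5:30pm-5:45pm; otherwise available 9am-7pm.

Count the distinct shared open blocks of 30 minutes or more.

5

Sven free within 09:00–19:00: 09:30–15:30, 16:00–17:30, 17:45–19:00.
Anders ∩ Zara: 09:15–10:30, 11:00–11:30, 12:45–13:30, 13:45–14:45, 15:45–17:30.
Anders ∩ Zara ∩ Sven: 09:30–10:30, 11:00–11:30, 12:45–13:30, 13:45–14:45, 16:00–17:30.
Windows ≥ 30 min: 09:30–10:30, 11:00–11:30, 12:45–13:30, 13:45–14:45, 16:00–17:30.
That's 5 windows.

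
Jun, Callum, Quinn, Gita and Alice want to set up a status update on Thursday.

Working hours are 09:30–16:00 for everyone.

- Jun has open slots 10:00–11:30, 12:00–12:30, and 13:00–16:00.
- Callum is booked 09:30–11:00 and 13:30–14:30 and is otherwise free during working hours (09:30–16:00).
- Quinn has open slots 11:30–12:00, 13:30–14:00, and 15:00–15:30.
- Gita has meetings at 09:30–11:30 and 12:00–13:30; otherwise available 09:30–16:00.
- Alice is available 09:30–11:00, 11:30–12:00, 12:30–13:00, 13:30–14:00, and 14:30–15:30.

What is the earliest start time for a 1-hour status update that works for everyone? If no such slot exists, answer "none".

none

Callum free within 09:30–16:00: 11:00–13:30, 14:30–16:00.
Gita free within 09:30–16:00: 11:30–12:00, 13:30–16:00.
Jun ∩ Callum: 11:00–11:30, 12:00–12:30, 13:00–13:30, 14:30–16:00.
Jun ∩ Callum ∩ Quinn: 15:00–15:30.
Jun ∩ Callum ∩ Quinn ∩ Gita: 15:00–15:30.
Jun ∩ Callum ∩ Quinn ∩ Gita ∩ Alice: 15:00–15:30.
Windows ≥ 60 min: (none).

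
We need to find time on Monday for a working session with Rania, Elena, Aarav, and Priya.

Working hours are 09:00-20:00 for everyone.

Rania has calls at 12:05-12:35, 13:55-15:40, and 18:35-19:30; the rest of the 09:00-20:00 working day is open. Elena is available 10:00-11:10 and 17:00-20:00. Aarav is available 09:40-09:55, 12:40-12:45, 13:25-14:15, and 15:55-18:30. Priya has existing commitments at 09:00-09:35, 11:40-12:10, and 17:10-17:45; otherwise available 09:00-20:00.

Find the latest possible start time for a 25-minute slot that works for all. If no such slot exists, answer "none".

Rania free within 09:00–20:00: 09:00–12:05, 12:35–13:55, 15:40–18:35, 19:30–20:00.
Priya free within 09:00–20:00: 09:35–11:40, 12:10–17:10, 17:45–20:00.
Rania ∩ Elena: 10:00–11:10, 17:00–18:35, 19:30–20:00.
Rania ∩ Elena ∩ Aarav: 17:00–18:30.
Rania ∩ Elena ∩ Aarav ∩ Priya: 17:00–17:10, 17:45–18:30.
Windows ≥ 25 min: 17:45–18:30.
Latest start in the last window 17:45–18:30 is 18:30 − 25 min = 18:05.

18:05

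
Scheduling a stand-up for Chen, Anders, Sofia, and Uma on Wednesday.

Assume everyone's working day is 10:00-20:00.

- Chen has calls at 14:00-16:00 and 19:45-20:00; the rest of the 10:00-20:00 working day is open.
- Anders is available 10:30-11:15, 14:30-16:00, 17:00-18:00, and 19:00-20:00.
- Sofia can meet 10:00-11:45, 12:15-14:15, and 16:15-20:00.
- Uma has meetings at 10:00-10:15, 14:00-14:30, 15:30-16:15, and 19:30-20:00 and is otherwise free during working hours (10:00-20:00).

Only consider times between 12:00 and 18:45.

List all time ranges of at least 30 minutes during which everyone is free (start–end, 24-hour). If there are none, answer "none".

Chen free within 10:00–20:00: 10:00–14:00, 16:00–19:45.
Uma free within 10:00–20:00: 10:15–14:00, 14:30–15:30, 16:15–19:30.
Chen ∩ Anders: 10:30–11:15, 17:00–18:00, 19:00–19:45.
Chen ∩ Anders ∩ Sofia: 10:30–11:15, 17:00–18:00, 19:00–19:45.
Chen ∩ Anders ∩ Sofia ∩ Uma: 10:30–11:15, 17:00–18:00, 19:00–19:30.
Restricted to 12:00–18:45: 17:00–18:00.
Windows ≥ 30 min: 17:00–18:00.

17:00–18:00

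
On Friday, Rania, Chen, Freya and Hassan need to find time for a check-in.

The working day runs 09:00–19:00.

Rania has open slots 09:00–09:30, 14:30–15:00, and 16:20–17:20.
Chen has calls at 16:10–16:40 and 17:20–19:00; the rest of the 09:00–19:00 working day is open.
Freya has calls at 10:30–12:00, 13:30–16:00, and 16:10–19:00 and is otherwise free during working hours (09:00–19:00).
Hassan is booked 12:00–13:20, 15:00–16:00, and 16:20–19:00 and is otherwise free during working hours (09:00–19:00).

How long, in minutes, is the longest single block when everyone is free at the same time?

30 minutes

Chen free within 09:00–19:00: 09:00–16:10, 16:40–17:20.
Freya free within 09:00–19:00: 09:00–10:30, 12:00–13:30, 16:00–16:10.
Hassan free within 09:00–19:00: 09:00–12:00, 13:20–15:00, 16:00–16:20.
Rania ∩ Chen: 09:00–09:30, 14:30–15:00, 16:40–17:20.
Rania ∩ Chen ∩ Freya: 09:00–09:30.
Rania ∩ Chen ∩ Freya ∩ Hassan: 09:00–09:30.
Single common window of 30 minutes.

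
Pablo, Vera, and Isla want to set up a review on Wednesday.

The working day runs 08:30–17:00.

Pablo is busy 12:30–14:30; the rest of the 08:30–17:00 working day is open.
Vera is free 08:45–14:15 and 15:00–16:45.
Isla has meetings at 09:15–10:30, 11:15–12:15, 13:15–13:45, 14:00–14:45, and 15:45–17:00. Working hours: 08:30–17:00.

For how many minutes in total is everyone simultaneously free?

Pablo free within 08:30–17:00: 08:30–12:30, 14:30–17:00.
Isla free within 08:30–17:00: 08:30–09:15, 10:30–11:15, 12:15–13:15, 13:45–14:00, 14:45–15:45.
Pablo ∩ Vera: 08:45–12:30, 15:00–16:45.
Pablo ∩ Vera ∩ Isla: 08:45–09:15, 10:30–11:15, 12:15–12:30, 15:00–15:45.
Total common minutes: 30 + 45 + 15 + 45 = 135.

135 minutes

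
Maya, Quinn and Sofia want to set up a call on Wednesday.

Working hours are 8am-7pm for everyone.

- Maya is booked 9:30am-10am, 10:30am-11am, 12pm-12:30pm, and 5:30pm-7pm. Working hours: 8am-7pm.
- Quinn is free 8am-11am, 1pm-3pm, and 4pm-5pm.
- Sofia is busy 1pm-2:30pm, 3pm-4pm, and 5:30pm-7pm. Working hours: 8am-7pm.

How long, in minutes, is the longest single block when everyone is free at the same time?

Maya free within 08:00–19:00: 08:00–09:30, 10:00–10:30, 11:00–12:00, 12:30–17:30.
Sofia free within 08:00–19:00: 08:00–13:00, 14:30–15:00, 16:00–17:30.
Maya ∩ Quinn: 08:00–09:30, 10:00–10:30, 13:00–15:00, 16:00–17:00.
Maya ∩ Quinn ∩ Sofia: 08:00–09:30, 10:00–10:30, 14:30–15:00, 16:00–17:00.
Common window lengths: 90, 30, 30, 60 min; longest is 90.

90 minutes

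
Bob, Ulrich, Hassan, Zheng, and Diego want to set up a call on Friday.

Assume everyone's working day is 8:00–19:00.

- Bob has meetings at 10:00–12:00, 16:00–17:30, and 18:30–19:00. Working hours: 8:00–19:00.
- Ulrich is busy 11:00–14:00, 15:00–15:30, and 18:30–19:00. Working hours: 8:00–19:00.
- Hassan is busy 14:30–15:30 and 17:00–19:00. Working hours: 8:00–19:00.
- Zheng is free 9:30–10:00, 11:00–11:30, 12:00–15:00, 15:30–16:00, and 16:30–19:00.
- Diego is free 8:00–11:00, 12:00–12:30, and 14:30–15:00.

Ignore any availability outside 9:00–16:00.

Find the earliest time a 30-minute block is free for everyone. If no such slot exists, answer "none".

09:30

Bob free within 08:00–19:00: 08:00–10:00, 12:00–16:00, 17:30–18:30.
Ulrich free within 08:00–19:00: 08:00–11:00, 14:00–15:00, 15:30–18:30.
Hassan free within 08:00–19:00: 08:00–14:30, 15:30–17:00.
Bob ∩ Ulrich: 08:00–10:00, 14:00–15:00, 15:30–16:00, 17:30–18:30.
Bob ∩ Ulrich ∩ Hassan: 08:00–10:00, 14:00–14:30, 15:30–16:00.
Bob ∩ Ulrich ∩ Hassan ∩ Zheng: 09:30–10:00, 14:00–14:30, 15:30–16:00.
Bob ∩ Ulrich ∩ Hassan ∩ Zheng ∩ Diego: 09:30–10:00.
Restricted to 09:00–16:00: 09:30–10:00.
Windows ≥ 30 min: 09:30–10:00.
Earliest such window starts at 09:30.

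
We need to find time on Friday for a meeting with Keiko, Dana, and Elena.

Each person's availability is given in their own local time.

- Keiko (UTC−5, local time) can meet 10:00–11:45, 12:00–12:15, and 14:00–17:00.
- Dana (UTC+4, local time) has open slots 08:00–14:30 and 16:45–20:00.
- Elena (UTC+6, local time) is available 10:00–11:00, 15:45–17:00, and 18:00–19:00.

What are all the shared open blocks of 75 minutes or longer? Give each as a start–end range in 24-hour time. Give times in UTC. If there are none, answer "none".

none

Keiko → UTC: 15:00–16:45, 17:00–17:15, 19:00–22:00.
Dana → UTC: 04:00–10:30, 12:45–16:00.
Elena → UTC: 04:00–05:00, 09:45–11:00, 12:00–13:00.
Keiko ∩ Dana: 15:00–16:00.
Keiko ∩ Dana ∩ Elena: (none).
Windows ≥ 75 min: (none).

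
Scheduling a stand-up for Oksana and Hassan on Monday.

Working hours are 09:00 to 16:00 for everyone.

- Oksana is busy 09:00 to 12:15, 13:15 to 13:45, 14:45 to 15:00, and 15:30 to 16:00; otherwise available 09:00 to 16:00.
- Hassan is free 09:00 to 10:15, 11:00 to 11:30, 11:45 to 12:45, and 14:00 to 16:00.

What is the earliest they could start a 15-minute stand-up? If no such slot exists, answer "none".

Oksana free within 09:00–16:00: 12:15–13:15, 13:45–14:45, 15:00–15:30.
Oksana ∩ Hassan: 12:15–12:45, 14:00–14:45, 15:00–15:30.
Windows ≥ 15 min: 12:15–12:45, 14:00–14:45, 15:00–15:30.
Earliest such window starts at 12:15.

12:15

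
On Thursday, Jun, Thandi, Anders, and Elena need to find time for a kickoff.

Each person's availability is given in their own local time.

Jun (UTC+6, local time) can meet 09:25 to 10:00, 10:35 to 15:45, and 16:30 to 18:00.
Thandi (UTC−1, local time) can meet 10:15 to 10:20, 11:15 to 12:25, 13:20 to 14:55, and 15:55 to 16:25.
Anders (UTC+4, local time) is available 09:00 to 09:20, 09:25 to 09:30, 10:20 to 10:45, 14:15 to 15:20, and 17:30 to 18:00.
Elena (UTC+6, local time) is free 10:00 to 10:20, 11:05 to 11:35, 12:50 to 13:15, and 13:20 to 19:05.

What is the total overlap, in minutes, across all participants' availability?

5 minutes

Jun → UTC: 03:25–04:00, 04:35–09:45, 10:30–12:00.
Thandi → UTC: 11:15–11:20, 12:15–13:25, 14:20–15:55, 16:55–17:25.
Anders → UTC: 05:00–05:20, 05:25–05:30, 06:20–06:45, 10:15–11:20, 13:30–14:00.
Elena → UTC: 04:00–04:20, 05:05–05:35, 06:50–07:15, 07:20–13:05.
Jun ∩ Thandi: 11:15–11:20.
Jun ∩ Thandi ∩ Anders: 11:15–11:20.
Jun ∩ Thandi ∩ Anders ∩ Elena: 11:15–11:20.
Total common minutes: 5.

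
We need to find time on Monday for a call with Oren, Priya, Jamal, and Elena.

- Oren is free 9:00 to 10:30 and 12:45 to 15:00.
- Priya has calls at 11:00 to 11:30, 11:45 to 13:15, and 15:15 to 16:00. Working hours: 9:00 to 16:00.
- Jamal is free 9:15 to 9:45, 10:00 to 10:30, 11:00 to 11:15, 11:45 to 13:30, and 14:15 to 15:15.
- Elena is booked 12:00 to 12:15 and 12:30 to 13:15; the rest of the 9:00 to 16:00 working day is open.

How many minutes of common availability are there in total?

120 minutes

Priya free within 09:00–16:00: 09:00–11:00, 11:30–11:45, 13:15–15:15.
Elena free within 09:00–16:00: 09:00–12:00, 12:15–12:30, 13:15–16:00.
Oren ∩ Priya: 09:00–10:30, 13:15–15:00.
Oren ∩ Priya ∩ Jamal: 09:15–09:45, 10:00–10:30, 13:15–13:30, 14:15–15:00.
Oren ∩ Priya ∩ Jamal ∩ Elena: 09:15–09:45, 10:00–10:30, 13:15–13:30, 14:15–15:00.
Total common minutes: 30 + 30 + 15 + 45 = 120.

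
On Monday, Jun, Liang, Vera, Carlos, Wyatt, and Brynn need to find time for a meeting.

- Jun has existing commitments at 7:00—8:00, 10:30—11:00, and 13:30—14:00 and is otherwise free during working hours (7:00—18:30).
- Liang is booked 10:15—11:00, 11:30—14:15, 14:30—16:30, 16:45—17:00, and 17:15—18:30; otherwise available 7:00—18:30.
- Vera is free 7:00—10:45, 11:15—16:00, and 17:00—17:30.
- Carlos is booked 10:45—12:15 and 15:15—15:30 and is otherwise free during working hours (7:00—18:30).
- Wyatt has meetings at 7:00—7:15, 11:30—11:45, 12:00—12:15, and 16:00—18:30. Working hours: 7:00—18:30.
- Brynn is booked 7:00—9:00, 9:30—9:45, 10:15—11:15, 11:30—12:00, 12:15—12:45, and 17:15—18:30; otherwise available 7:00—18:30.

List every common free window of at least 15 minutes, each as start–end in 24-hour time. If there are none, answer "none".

Jun free within 07:00–18:30: 08:00–10:30, 11:00–13:30, 14:00–18:30.
Liang free within 07:00–18:30: 07:00–10:15, 11:00–11:30, 14:15–14:30, 16:30–16:45, 17:00–17:15.
Carlos free within 07:00–18:30: 07:00–10:45, 12:15–15:15, 15:30–18:30.
Wyatt free within 07:00–18:30: 07:15–11:30, 11:45–12:00, 12:15–16:00.
Brynn free within 07:00–18:30: 09:00–09:30, 09:45–10:15, 11:15–11:30, 12:00–12:15, 12:45–17:15.
Jun ∩ Liang: 08:00–10:15, 11:00–11:30, 14:15–14:30, 16:30–16:45, 17:00–17:15.
Jun ∩ Liang ∩ Vera: 08:00–10:15, 11:15–11:30, 14:15–14:30, 17:00–17:15.
Jun ∩ Liang ∩ Vera ∩ Carlos: 08:00–10:15, 14:15–14:30, 17:00–17:15.
Jun ∩ Liang ∩ Vera ∩ Carlos ∩ Wyatt: 08:00–10:15, 14:15–14:30.
Jun ∩ Liang ∩ Vera ∩ Carlos ∩ Wyatt ∩ Brynn: 09:00–09:30, 09:45–10:15, 14:15–14:30.
Windows ≥ 15 min: 09:00–09:30, 09:45–10:15, 14:15–14:30.

09:00–09:30, 09:45–10:15, 14:15–14:30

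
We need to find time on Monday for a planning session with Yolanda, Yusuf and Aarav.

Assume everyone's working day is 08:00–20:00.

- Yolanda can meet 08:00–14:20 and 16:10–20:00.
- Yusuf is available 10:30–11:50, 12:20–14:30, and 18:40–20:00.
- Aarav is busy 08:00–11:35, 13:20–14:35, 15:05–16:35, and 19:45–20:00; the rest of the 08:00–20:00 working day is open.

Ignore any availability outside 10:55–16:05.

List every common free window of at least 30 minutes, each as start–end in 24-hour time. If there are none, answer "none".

12:20–13:20

Aarav free within 08:00–20:00: 11:35–13:20, 14:35–15:05, 16:35–19:45.
Yolanda ∩ Yusuf: 10:30–11:50, 12:20–14:20, 18:40–20:00.
Yolanda ∩ Yusuf ∩ Aarav: 11:35–11:50, 12:20–13:20, 18:40–19:45.
Restricted to 10:55–16:05: 11:35–11:50, 12:20–13:20.
Windows ≥ 30 min: 12:20–13:20.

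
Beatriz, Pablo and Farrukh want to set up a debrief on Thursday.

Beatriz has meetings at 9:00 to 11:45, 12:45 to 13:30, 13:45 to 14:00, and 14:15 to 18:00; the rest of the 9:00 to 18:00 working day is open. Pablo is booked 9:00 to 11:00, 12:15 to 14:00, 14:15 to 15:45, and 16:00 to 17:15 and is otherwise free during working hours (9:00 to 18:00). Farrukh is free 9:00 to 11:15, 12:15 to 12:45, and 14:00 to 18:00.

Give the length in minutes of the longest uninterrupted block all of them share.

15 minutes

Beatriz free within 09:00–18:00: 11:45–12:45, 13:30–13:45, 14:00–14:15.
Pablo free within 09:00–18:00: 11:00–12:15, 14:00–14:15, 15:45–16:00, 17:15–18:00.
Beatriz ∩ Pablo: 11:45–12:15, 14:00–14:15.
Beatriz ∩ Pablo ∩ Farrukh: 14:00–14:15.
Single common window of 15 minutes.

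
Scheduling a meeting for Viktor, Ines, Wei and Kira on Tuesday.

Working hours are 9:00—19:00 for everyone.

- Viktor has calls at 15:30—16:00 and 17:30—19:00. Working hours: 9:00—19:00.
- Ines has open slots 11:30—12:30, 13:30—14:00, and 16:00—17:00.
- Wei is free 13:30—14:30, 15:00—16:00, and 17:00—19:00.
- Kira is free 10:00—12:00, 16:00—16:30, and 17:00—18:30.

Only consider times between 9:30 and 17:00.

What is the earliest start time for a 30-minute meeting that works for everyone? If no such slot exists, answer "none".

Viktor free within 09:00–19:00: 09:00–15:30, 16:00–17:30.
Viktor ∩ Ines: 11:30–12:30, 13:30–14:00, 16:00–17:00.
Viktor ∩ Ines ∩ Wei: 13:30–14:00.
Viktor ∩ Ines ∩ Wei ∩ Kira: (none).
Restricted to 09:30–17:00: (none).
Windows ≥ 30 min: (none).

none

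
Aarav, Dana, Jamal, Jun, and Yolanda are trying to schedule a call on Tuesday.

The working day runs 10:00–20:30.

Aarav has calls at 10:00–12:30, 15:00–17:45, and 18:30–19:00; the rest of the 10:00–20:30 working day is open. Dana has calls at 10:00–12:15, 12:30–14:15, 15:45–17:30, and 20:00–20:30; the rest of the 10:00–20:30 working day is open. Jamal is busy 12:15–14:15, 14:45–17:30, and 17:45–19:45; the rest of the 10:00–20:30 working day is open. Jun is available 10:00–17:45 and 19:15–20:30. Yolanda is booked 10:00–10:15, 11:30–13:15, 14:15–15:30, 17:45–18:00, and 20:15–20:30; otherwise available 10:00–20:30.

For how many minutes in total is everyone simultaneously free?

Aarav free within 10:00–20:30: 12:30–15:00, 17:45–18:30, 19:00–20:30.
Dana free within 10:00–20:30: 12:15–12:30, 14:15–15:45, 17:30–20:00.
Jamal free within 10:00–20:30: 10:00–12:15, 14:15–14:45, 17:30–17:45, 19:45–20:30.
Yolanda free within 10:00–20:30: 10:15–11:30, 13:15–14:15, 15:30–17:45, 18:00–20:15.
Aarav ∩ Dana: 14:15–15:00, 17:45–18:30, 19:00–20:00.
Aarav ∩ Dana ∩ Jamal: 14:15–14:45, 19:45–20:00.
Aarav ∩ Dana ∩ Jamal ∩ Jun: 14:15–14:45, 19:45–20:00.
Aarav ∩ Dana ∩ Jamal ∩ Jun ∩ Yolanda: 19:45–20:00.
Total common minutes: 15.

15 minutes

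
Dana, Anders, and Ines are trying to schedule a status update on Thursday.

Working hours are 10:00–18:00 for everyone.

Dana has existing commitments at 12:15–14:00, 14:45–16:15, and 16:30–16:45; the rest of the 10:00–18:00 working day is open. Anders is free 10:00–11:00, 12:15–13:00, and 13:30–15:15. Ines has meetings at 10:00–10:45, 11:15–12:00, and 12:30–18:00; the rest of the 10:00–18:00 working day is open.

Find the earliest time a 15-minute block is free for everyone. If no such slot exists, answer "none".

10:45

Dana free within 10:00–18:00: 10:00–12:15, 14:00–14:45, 16:15–16:30, 16:45–18:00.
Ines free within 10:00–18:00: 10:45–11:15, 12:00–12:30.
Dana ∩ Anders: 10:00–11:00, 14:00–14:45.
Dana ∩ Anders ∩ Ines: 10:45–11:00.
Windows ≥ 15 min: 10:45–11:00.
Earliest such window starts at 10:45.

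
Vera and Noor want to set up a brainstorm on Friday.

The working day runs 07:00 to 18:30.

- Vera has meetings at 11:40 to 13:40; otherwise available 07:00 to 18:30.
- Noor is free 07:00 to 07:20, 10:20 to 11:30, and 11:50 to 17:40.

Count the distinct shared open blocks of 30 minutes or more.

2

Vera free within 07:00–18:30: 07:00–11:40, 13:40–18:30.
Vera ∩ Noor: 07:00–07:20, 10:20–11:30, 13:40–17:40.
Windows ≥ 30 min: 10:20–11:30, 13:40–17:40.
That's 2 windows.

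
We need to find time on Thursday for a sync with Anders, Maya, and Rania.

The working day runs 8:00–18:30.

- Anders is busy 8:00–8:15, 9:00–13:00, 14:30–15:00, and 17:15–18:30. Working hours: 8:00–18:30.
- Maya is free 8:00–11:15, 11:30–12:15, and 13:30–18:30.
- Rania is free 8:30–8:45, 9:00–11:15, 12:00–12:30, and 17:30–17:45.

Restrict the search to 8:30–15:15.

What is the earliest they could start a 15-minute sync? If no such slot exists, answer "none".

Anders free within 08:00–18:30: 08:15–09:00, 13:00–14:30, 15:00–17:15.
Anders ∩ Maya: 08:15–09:00, 13:30–14:30, 15:00–17:15.
Anders ∩ Maya ∩ Rania: 08:30–08:45.
Restricted to 08:30–15:15: 08:30–08:45.
Windows ≥ 15 min: 08:30–08:45.
Earliest such window starts at 08:30.

08:30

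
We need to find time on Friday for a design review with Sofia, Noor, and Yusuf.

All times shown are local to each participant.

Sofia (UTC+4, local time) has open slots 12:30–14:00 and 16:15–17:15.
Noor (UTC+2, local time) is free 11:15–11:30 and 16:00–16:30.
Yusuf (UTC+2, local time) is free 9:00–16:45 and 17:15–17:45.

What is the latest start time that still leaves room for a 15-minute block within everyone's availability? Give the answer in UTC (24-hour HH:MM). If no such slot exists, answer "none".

09:15

Sofia → UTC: 08:30–10:00, 12:15–13:15.
Noor → UTC: 09:15–09:30, 14:00–14:30.
Yusuf → UTC: 07:00–14:45, 15:15–15:45.
Sofia ∩ Noor: 09:15–09:30.
Sofia ∩ Noor ∩ Yusuf: 09:15–09:30.
Windows ≥ 15 min: 09:15–09:30.
Latest start in the last window 09:15–09:30 is 09:30 − 15 min = 09:15.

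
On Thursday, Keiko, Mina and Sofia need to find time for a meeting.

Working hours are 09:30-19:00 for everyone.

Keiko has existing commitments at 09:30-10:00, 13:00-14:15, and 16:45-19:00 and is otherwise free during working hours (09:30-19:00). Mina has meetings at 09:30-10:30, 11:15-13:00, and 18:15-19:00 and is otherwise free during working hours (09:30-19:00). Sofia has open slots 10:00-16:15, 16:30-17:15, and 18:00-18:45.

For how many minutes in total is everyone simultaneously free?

Keiko free within 09:30–19:00: 10:00–13:00, 14:15–16:45.
Mina free within 09:30–19:00: 10:30–11:15, 13:00–18:15.
Keiko ∩ Mina: 10:30–11:15, 14:15–16:45.
Keiko ∩ Mina ∩ Sofia: 10:30–11:15, 14:15–16:15, 16:30–16:45.
Total common minutes: 45 + 120 + 15 = 180.

180 minutes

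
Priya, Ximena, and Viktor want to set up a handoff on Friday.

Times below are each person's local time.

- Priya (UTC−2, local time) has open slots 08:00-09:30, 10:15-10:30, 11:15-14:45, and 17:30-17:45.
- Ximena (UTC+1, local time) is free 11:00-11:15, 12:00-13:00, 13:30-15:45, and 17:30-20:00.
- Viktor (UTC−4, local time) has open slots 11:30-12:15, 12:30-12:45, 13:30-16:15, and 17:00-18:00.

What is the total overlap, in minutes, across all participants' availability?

Priya → UTC: 10:00–11:30, 12:15–12:30, 13:15–16:45, 19:30–19:45.
Ximena → UTC: 10:00–10:15, 11:00–12:00, 12:30–14:45, 16:30–19:00.
Viktor → UTC: 15:30–16:15, 16:30–16:45, 17:30–20:15, 21:00–22:00.
Priya ∩ Ximena: 10:00–10:15, 11:00–11:30, 13:15–14:45, 16:30–16:45.
Priya ∩ Ximena ∩ Viktor: 16:30–16:45.
Total common minutes: 15.

15 minutes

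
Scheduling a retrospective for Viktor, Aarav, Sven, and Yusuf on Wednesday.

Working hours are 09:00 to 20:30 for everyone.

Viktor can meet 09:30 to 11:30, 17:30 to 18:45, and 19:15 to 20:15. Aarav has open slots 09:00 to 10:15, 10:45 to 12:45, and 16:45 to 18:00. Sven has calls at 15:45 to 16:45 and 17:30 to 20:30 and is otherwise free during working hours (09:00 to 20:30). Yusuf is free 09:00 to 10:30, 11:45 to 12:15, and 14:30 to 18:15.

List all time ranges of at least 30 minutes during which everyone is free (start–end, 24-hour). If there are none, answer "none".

09:30–10:15

Sven free within 09:00–20:30: 09:00–15:45, 16:45–17:30.
Viktor ∩ Aarav: 09:30–10:15, 10:45–11:30, 17:30–18:00.
Viktor ∩ Aarav ∩ Sven: 09:30–10:15, 10:45–11:30.
Viktor ∩ Aarav ∩ Sven ∩ Yusuf: 09:30–10:15.
Windows ≥ 30 min: 09:30–10:15.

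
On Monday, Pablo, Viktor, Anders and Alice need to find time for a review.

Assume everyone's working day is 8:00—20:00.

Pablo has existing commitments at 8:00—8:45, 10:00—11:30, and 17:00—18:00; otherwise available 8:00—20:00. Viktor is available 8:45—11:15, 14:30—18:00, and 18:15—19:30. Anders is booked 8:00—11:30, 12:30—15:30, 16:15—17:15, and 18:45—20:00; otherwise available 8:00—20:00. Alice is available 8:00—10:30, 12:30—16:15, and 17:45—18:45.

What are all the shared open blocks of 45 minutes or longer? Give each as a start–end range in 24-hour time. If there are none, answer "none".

15:30–16:15

Pablo free within 08:00–20:00: 08:45–10:00, 11:30–17:00, 18:00–20:00.
Anders free within 08:00–20:00: 11:30–12:30, 15:30–16:15, 17:15–18:45.
Pablo ∩ Viktor: 08:45–10:00, 14:30–17:00, 18:15–19:30.
Pablo ∩ Viktor ∩ Anders: 15:30–16:15, 18:15–18:45.
Pablo ∩ Viktor ∩ Anders ∩ Alice: 15:30–16:15, 18:15–18:45.
Windows ≥ 45 min: 15:30–16:15.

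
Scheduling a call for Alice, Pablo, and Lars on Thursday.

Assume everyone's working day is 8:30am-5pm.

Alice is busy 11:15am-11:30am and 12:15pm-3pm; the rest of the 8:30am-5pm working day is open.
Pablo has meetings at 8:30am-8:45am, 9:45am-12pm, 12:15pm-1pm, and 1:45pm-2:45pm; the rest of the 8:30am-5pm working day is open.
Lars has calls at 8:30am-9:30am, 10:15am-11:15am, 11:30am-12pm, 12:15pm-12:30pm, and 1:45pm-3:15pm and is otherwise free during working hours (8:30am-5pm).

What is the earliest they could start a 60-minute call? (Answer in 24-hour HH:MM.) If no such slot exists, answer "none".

Alice free within 08:30–17:00: 08:30–11:15, 11:30–12:15, 15:00–17:00.
Pablo free within 08:30–17:00: 08:45–09:45, 12:00–12:15, 13:00–13:45, 14:45–17:00.
Lars free within 08:30–17:00: 09:30–10:15, 11:15–11:30, 12:00–12:15, 12:30–13:45, 15:15–17:00.
Alice ∩ Pablo: 08:45–09:45, 12:00–12:15, 15:00–17:00.
Alice ∩ Pablo ∩ Lars: 09:30–09:45, 12:00–12:15, 15:15–17:00.
Windows ≥ 60 min: 15:15–17:00.
Earliest such window starts at 15:15.

15:15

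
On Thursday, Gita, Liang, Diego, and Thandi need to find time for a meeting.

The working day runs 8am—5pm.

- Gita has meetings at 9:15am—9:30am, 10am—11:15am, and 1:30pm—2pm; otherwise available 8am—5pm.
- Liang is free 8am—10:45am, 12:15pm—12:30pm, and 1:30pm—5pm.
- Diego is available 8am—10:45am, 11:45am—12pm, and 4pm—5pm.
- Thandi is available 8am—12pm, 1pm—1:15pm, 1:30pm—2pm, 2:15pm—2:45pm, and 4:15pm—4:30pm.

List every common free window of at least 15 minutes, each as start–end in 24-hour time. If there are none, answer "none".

08:00–09:15, 09:30–10:00, 16:15–16:30

Gita free within 08:00–17:00: 08:00–09:15, 09:30–10:00, 11:15–13:30, 14:00–17:00.
Gita ∩ Liang: 08:00–09:15, 09:30–10:00, 12:15–12:30, 14:00–17:00.
Gita ∩ Liang ∩ Diego: 08:00–09:15, 09:30–10:00, 16:00–17:00.
Gita ∩ Liang ∩ Diego ∩ Thandi: 08:00–09:15, 09:30–10:00, 16:15–16:30.
Windows ≥ 15 min: 08:00–09:15, 09:30–10:00, 16:15–16:30.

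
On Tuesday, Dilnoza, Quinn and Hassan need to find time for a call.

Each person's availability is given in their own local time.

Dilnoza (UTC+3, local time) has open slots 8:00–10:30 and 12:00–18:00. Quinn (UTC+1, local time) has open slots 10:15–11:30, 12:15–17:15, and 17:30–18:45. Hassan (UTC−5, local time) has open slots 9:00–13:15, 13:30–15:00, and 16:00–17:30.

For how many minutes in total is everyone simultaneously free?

60 minutes

Dilnoza → UTC: 05:00–07:30, 09:00–15:00.
Quinn → UTC: 09:15–10:30, 11:15–16:15, 16:30–17:45.
Hassan → UTC: 14:00–18:15, 18:30–20:00, 21:00–22:30.
Dilnoza ∩ Quinn: 09:15–10:30, 11:15–15:00.
Dilnoza ∩ Quinn ∩ Hassan: 14:00–15:00.
Total common minutes: 60.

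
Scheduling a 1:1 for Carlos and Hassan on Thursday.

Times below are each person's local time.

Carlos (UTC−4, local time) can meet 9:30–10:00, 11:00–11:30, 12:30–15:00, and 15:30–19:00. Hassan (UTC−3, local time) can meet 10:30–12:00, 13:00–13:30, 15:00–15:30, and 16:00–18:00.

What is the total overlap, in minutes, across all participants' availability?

150 minutes

Carlos → UTC: 13:30–14:00, 15:00–15:30, 16:30–19:00, 19:30–23:00.
Hassan → UTC: 13:30–15:00, 16:00–16:30, 18:00–18:30, 19:00–21:00.
Carlos ∩ Hassan: 13:30–14:00, 18:00–18:30, 19:30–21:00.
Total common minutes: 30 + 30 + 90 = 150.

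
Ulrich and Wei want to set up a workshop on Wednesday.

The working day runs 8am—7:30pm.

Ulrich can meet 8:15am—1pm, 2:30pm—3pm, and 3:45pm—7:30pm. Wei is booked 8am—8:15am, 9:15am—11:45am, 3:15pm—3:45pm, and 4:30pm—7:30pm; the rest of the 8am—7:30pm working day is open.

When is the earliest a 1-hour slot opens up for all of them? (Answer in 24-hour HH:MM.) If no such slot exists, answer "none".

Wei free within 08:00–19:30: 08:15–09:15, 11:45–15:15, 15:45–16:30.
Ulrich ∩ Wei: 08:15–09:15, 11:45–13:00, 14:30–15:00, 15:45–16:30.
Windows ≥ 60 min: 08:15–09:15, 11:45–13:00.
Earliest such window starts at 08:15.

08:15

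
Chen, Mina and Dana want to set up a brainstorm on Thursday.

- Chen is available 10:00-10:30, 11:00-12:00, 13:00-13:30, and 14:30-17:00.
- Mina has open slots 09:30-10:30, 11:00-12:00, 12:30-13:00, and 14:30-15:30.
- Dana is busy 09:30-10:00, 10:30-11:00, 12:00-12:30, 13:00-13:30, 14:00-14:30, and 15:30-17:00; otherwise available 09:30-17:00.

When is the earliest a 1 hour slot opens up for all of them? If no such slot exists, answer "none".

11:00

Dana free within 09:30–17:00: 10:00–10:30, 11:00–12:00, 12:30–13:00, 13:30–14:00, 14:30–15:30.
Chen ∩ Mina: 10:00–10:30, 11:00–12:00, 14:30–15:30.
Chen ∩ Mina ∩ Dana: 10:00–10:30, 11:00–12:00, 14:30–15:30.
Windows ≥ 60 min: 11:00–12:00, 14:30–15:30.
Earliest such window starts at 11:00.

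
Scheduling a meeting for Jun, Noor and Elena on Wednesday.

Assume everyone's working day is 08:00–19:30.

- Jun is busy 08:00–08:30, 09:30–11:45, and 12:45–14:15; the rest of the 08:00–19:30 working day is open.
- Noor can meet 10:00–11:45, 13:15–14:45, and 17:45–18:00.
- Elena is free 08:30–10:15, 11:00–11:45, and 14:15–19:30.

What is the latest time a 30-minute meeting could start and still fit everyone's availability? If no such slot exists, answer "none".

Jun free within 08:00–19:30: 08:30–09:30, 11:45–12:45, 14:15–19:30.
Jun ∩ Noor: 14:15–14:45, 17:45–18:00.
Jun ∩ Noor ∩ Elena: 14:15–14:45, 17:45–18:00.
Windows ≥ 30 min: 14:15–14:45.
Latest start in the last window 14:15–14:45 is 14:45 − 30 min = 14:15.

14:15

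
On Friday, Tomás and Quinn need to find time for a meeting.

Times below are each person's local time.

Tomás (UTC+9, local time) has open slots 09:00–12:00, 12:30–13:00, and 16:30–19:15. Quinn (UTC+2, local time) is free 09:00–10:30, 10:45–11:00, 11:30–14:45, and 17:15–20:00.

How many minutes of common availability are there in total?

Tomás → UTC: 00:00–03:00, 03:30–04:00, 07:30–10:15.
Quinn → UTC: 07:00–08:30, 08:45–09:00, 09:30–12:45, 15:15–18:00.
Tomás ∩ Quinn: 07:30–08:30, 08:45–09:00, 09:30–10:15.
Total common minutes: 60 + 15 + 45 = 120.

120 minutes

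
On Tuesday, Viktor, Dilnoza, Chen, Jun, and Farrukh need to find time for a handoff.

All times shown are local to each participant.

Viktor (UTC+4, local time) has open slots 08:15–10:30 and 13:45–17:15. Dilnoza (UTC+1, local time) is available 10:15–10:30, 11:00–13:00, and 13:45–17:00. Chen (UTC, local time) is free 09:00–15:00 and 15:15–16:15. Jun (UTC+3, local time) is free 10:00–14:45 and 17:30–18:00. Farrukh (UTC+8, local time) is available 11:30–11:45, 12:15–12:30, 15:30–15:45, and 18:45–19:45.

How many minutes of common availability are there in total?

60 minutes

Viktor → UTC: 04:15–06:30, 09:45–13:15.
Dilnoza → UTC: 09:15–09:30, 10:00–12:00, 12:45–16:00.
Chen → UTC: 09:00–15:00, 15:15–16:15.
Jun → UTC: 07:00–11:45, 14:30–15:00.
Farrukh → UTC: 03:30–03:45, 04:15–04:30, 07:30–07:45, 10:45–11:45.
Viktor ∩ Dilnoza: 10:00–12:00, 12:45–13:15.
Viktor ∩ Dilnoza ∩ Chen: 10:00–12:00, 12:45–13:15.
Viktor ∩ Dilnoza ∩ Chen ∩ Jun: 10:00–11:45.
Viktor ∩ Dilnoza ∩ Chen ∩ Jun ∩ Farrukh: 10:45–11:45.
Total common minutes: 60.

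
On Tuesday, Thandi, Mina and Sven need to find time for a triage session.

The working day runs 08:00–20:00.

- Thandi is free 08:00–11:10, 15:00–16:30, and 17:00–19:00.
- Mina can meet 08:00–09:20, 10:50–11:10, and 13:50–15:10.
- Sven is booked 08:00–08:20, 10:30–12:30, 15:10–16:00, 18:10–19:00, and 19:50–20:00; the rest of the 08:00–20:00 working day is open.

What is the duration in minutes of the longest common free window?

Sven free within 08:00–20:00: 08:20–10:30, 12:30–15:10, 16:00–18:10, 19:00–19:50.
Thandi ∩ Mina: 08:00–09:20, 10:50–11:10, 15:00–15:10.
Thandi ∩ Mina ∩ Sven: 08:20–09:20, 15:00–15:10.
Common window lengths: 60, 10 min; longest is 60.

60 minutes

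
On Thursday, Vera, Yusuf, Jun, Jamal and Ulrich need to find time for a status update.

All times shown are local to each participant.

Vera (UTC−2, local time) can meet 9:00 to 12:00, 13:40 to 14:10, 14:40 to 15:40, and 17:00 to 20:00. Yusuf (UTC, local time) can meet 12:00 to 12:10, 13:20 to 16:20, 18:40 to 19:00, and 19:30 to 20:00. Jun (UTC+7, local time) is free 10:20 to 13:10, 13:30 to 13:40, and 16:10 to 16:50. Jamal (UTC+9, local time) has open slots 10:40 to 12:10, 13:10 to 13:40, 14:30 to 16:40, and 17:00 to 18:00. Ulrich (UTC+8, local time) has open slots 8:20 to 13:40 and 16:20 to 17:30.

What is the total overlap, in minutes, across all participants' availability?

Vera → UTC: 11:00–14:00, 15:40–16:10, 16:40–17:40, 19:00–22:00.
Yusuf → UTC: 12:00–12:10, 13:20–16:20, 18:40–19:00, 19:30–20:00.
Jun → UTC: 03:20–06:10, 06:30–06:40, 09:10–09:50.
Jamal → UTC: 01:40–03:10, 04:10–04:40, 05:30–07:40, 08:00–09:00.
Ulrich → UTC: 00:20–05:40, 08:20–09:30.
Vera ∩ Yusuf: 12:00–12:10, 13:20–14:00, 15:40–16:10, 19:30–20:00.
Vera ∩ Yusuf ∩ Jun: (none).
Vera ∩ Yusuf ∩ Jun ∩ Jamal: (none).
Vera ∩ Yusuf ∩ Jun ∩ Jamal ∩ Ulrich: (none).
Total common minutes: 0.

0 minutes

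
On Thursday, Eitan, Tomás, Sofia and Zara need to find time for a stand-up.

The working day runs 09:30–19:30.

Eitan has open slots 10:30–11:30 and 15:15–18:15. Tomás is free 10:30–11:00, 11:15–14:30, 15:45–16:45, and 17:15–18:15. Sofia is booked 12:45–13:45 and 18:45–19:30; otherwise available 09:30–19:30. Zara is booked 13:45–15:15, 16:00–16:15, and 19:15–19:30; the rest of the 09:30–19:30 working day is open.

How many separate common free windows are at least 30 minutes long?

3

Sofia free within 09:30–19:30: 09:30–12:45, 13:45–18:45.
Zara free within 09:30–19:30: 09:30–13:45, 15:15–16:00, 16:15–19:15.
Eitan ∩ Tomás: 10:30–11:00, 11:15–11:30, 15:45–16:45, 17:15–18:15.
Eitan ∩ Tomás ∩ Sofia: 10:30–11:00, 11:15–11:30, 15:45–16:45, 17:15–18:15.
Eitan ∩ Tomás ∩ Sofia ∩ Zara: 10:30–11:00, 11:15–11:30, 15:45–16:00, 16:15–16:45, 17:15–18:15.
Windows ≥ 30 min: 10:30–11:00, 16:15–16:45, 17:15–18:15.
That's 3 windows.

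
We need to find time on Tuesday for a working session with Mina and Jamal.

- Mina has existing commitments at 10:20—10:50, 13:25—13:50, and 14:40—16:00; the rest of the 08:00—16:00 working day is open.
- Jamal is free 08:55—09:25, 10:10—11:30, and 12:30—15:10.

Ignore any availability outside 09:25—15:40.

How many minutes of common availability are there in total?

Mina free within 08:00–16:00: 08:00–10:20, 10:50–13:25, 13:50–14:40.
Mina ∩ Jamal: 08:55–09:25, 10:10–10:20, 10:50–11:30, 12:30–13:25, 13:50–14:40.
Restricted to 09:25–15:40: 10:10–10:20, 10:50–11:30, 12:30–13:25, 13:50–14:40.
Total common minutes: 10 + 40 + 55 + 50 = 155.

155 minutes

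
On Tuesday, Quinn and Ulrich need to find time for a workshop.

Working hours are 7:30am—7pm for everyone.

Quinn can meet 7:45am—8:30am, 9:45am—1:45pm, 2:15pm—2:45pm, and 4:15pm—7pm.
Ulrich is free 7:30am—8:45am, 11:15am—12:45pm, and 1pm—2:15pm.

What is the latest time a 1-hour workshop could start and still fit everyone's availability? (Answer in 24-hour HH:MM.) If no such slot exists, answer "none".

11:45

Quinn ∩ Ulrich: 07:45–08:30, 11:15–12:45, 13:00–13:45.
Windows ≥ 60 min: 11:15–12:45.
Latest start in the last window 11:15–12:45 is 12:45 − 60 min = 11:45.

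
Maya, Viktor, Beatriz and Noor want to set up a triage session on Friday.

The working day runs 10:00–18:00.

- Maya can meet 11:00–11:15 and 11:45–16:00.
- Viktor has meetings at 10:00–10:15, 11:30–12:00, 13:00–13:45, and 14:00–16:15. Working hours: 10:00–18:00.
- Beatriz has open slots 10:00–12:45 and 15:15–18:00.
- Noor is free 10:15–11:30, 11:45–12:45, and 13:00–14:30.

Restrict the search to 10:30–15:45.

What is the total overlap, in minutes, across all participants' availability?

Viktor free within 10:00–18:00: 10:15–11:30, 12:00–13:00, 13:45–14:00, 16:15–18:00.
Maya ∩ Viktor: 11:00–11:15, 12:00–13:00, 13:45–14:00.
Maya ∩ Viktor ∩ Beatriz: 11:00–11:15, 12:00–12:45.
Maya ∩ Viktor ∩ Beatriz ∩ Noor: 11:00–11:15, 12:00–12:45.
Restricted to 10:30–15:45: 11:00–11:15, 12:00–12:45.
Total common minutes: 15 + 45 = 60.

60 minutes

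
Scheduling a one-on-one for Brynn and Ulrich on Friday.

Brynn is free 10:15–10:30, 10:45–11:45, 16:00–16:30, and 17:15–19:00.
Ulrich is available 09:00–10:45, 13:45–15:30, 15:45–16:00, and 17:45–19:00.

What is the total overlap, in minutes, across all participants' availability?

90 minutes

Brynn ∩ Ulrich: 10:15–10:30, 17:45–19:00.
Total common minutes: 15 + 75 = 90.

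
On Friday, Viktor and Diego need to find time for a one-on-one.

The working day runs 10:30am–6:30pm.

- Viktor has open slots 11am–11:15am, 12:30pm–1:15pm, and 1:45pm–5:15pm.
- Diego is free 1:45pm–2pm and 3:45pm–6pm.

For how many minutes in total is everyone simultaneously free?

105 minutes

Viktor ∩ Diego: 13:45–14:00, 15:45–17:15.
Total common minutes: 15 + 90 = 105.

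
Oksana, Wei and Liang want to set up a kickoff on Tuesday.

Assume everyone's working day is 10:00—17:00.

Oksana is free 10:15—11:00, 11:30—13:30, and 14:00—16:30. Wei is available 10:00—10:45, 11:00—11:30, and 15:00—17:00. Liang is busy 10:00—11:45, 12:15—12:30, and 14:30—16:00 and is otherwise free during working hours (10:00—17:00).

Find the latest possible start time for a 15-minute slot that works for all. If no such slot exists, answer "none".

Liang free within 10:00–17:00: 11:45–12:15, 12:30–14:30, 16:00–17:00.
Oksana ∩ Wei: 10:15–10:45, 15:00–16:30.
Oksana ∩ Wei ∩ Liang: 16:00–16:30.
Windows ≥ 15 min: 16:00–16:30.
Latest start in the last window 16:00–16:30 is 16:30 − 15 min = 16:15.

16:15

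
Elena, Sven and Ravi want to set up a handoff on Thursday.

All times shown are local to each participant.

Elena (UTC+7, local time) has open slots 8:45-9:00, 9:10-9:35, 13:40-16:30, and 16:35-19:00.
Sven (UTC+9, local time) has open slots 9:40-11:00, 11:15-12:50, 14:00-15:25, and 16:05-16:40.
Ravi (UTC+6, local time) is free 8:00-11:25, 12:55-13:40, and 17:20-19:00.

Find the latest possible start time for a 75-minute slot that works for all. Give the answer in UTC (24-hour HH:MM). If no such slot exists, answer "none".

none

Elena → UTC: 01:45–02:00, 02:10–02:35, 06:40–09:30, 09:35–12:00.
Sven → UTC: 00:40–02:00, 02:15–03:50, 05:00–06:25, 07:05–07:40.
Ravi → UTC: 02:00–05:25, 06:55–07:40, 11:20–13:00.
Elena ∩ Sven: 01:45–02:00, 02:15–02:35, 07:05–07:40.
Elena ∩ Sven ∩ Ravi: 02:15–02:35, 07:05–07:40.
Windows ≥ 75 min: (none).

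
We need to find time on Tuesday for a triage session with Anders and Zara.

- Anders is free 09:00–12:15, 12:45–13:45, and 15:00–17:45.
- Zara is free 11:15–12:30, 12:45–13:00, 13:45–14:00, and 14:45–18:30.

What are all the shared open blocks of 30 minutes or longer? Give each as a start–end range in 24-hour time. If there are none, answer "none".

11:15–12:15, 15:00–17:45

Anders ∩ Zara: 11:15–12:15, 12:45–13:00, 15:00–17:45.
Windows ≥ 30 min: 11:15–12:15, 15:00–17:45.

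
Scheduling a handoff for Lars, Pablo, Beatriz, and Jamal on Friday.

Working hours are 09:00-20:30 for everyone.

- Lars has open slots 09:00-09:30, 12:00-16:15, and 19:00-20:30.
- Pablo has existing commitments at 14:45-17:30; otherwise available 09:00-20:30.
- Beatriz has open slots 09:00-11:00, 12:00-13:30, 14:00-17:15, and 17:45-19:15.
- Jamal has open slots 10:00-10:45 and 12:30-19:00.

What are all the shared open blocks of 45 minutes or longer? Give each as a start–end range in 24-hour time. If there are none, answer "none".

Pablo free within 09:00–20:30: 09:00–14:45, 17:30–20:30.
Lars ∩ Pablo: 09:00–09:30, 12:00–14:45, 19:00–20:30.
Lars ∩ Pablo ∩ Beatriz: 09:00–09:30, 12:00–13:30, 14:00–14:45, 19:00–19:15.
Lars ∩ Pablo ∩ Beatriz ∩ Jamal: 12:30–13:30, 14:00–14:45.
Windows ≥ 45 min: 12:30–13:30, 14:00–14:45.

12:30–13:30, 14:00–14:45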